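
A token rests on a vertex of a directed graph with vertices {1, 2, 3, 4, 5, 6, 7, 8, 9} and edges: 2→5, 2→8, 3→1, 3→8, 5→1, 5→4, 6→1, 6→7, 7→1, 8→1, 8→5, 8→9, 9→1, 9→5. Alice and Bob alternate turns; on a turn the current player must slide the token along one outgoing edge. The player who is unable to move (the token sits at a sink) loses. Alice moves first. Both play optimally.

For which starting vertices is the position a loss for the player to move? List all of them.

Build the W/L table. Terminal = L. A non-terminal position is W if it has a move to some L; otherwise it is L.
Every edge goes from a vertex to one that appears earlier in the order 1, 4, 7, 5, 9, 8, 3, 2, 6, so processing vertices in that order labels each vertex after all of its successors.
1: no outgoing edge → L
4: no outgoing edge → L
7: →1(L), so W
5: →4(L), so W
9: →1(L), so W
8: →1(L), so W
3: →1(L), so W
2: →8(W), 5(W) — all W, so L
6: →1(L), so W
Reading off the rows marked L gives the requested list; there are 3 such vertices.

1, 2, 4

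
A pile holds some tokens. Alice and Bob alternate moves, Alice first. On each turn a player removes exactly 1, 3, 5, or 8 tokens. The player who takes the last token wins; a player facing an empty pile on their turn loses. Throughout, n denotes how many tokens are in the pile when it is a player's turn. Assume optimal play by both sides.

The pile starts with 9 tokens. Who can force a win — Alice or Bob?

Alice wins.

Work bottom-up. With no move the player to move loses. Otherwise the position is W if at least one move leads to an L position for the opponent, and L if every move leads to a W.
n=0: no move → L
n=1: reaches L-position 0 → W
n=2: only reaches 1(W), which is W → L
n=3: reaches L-position 2 → W
n=4: only reaches 3(W), 1(W), all W → L
n=5: reaches L-position 4 → W
n=6: only reaches 5(W), 3(W), 1(W), all W → L
n=7: reaches L-position 6 → W
n=8: reaches L-position 0 → W
n=9: reaches L-position 6 → W
The starting position 9 is W: Alice should remove 3, leaving 6, handing over an L position.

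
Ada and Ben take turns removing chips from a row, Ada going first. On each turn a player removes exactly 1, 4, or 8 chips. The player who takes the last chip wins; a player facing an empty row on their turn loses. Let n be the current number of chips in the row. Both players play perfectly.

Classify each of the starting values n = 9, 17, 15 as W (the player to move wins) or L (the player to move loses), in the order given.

Work bottom-up. With no move the player to move loses. Otherwise the position is W if at least one move leads to an L position for the opponent, and L if every move leads to a W.
n=0: no move → L
n=1: can move to 0, which is L ⇒ W
n=2: the only move is to 1(W), a W ⇒ L
n=3: can move to 2, which is L ⇒ W
n=4: can move to 0, which is L ⇒ W
n=5: moves to 4(W), 1(W); every one is W ⇒ L
n=6: can move to 5, which is L ⇒ W
n=7: moves to 6(W), 3(W); every one is W ⇒ L
n=8: can move to 7, which is L ⇒ W
n=9: can move to 5, which is L ⇒ W
n=10: can move to 2, which is L ⇒ W
n=11: can move to 7, which is L ⇒ W
n=12: moves to 11(W), 8(W), 4(W); every one is W ⇒ L
n=13: can move to 12, which is L ⇒ W
n=14: moves to 13(W), 10(W), 6(W); every one is W ⇒ L
n=15: can move to 14, which is L ⇒ W
n=16: can move to 12, which is L ⇒ W
n=17: moves to 16(W), 13(W), 9(W); every one is W ⇒ L

9: W, 17: L, 15: W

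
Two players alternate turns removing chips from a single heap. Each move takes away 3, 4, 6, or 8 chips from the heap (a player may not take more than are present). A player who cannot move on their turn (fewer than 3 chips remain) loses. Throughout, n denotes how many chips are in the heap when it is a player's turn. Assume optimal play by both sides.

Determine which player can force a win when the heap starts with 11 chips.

The second player wins.

Positions with no move are L. A position that does have a move is losing for the player to move precisely when every available move leads to a winning position for the opponent. Fill in the labels:
n=0: no move → L
n=1: no move → L
n=2: no move → L
n=3: can move to 0, which is L ⇒ W
n=4: can move to 1, which is L ⇒ W
n=5: can move to 2, which is L ⇒ W
n=6: can move to 2, which is L ⇒ W
n=7: can move to 1, which is L ⇒ W
n=8: can move to 2, which is L ⇒ W
n=9: can move to 1, which is L ⇒ W
n=10: can move to 2, which is L ⇒ W
n=11: moves to 8(W), 7(W), 5(W), 3(W); every one is W ⇒ L
The starting position 11 is L: whatever the player to move does, the opponent receives a W position.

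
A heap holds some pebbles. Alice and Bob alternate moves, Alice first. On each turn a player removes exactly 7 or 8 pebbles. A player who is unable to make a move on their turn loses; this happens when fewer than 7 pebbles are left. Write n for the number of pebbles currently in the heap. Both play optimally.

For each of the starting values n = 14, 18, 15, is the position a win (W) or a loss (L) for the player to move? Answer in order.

Use the standard recursion: the mover loses at a terminal position; elsewhere, the mover wins exactly when some move hands the opponent an L position.
n=0: no move → L
n=1: no move → L
n=2: no move → L
n=3: no move → L
n=4: no move → L
n=5: no move → L
n=6: no move → L
n=7: →0(L), so W
n=8: →1(L), so W
n=9: →2(L), so W
n=10: →3(L), so W
n=11: →4(L), so W
n=12: →5(L), so W
n=13: →6(L), so W
n=14: →6(L), so W
n=15: →8(W), 7(W) — all W, so L
n=16: →9(W), 8(W) — all W, so L
n=17: →10(W), 9(W) — all W, so L
n=18: →11(W), 10(W) — all W, so L

14: W, 18: L, 15: L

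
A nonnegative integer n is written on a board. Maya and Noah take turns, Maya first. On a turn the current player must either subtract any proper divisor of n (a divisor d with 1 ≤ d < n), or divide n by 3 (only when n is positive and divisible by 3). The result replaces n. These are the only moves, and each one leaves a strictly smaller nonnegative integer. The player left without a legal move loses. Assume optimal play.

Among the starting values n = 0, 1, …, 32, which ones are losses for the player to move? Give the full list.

Label each position W (a win for the player to move) or L (a loss). A position with no legal move is L; any other position is W exactly when some move reaches an L, and L when every move reaches a W.
n=0: no move → L
n=1: no move → L
n=2: can move to 1, which is L ⇒ W
n=3: can move to 1, which is L ⇒ W
n=4: moves to 2(W), 3(W); every one is W ⇒ L
n=5: can move to 4, which is L ⇒ W
n=6: can move to 4, which is L ⇒ W
n=7: the only move is to 6(W), a W ⇒ L
n=8: can move to 4, which is L ⇒ W
n=9: moves to 3(W), 6(W), 8(W); every one is W ⇒ L
n=10: can move to 9, which is L ⇒ W
n=11: the only move is to 10(W), a W ⇒ L
n=12: can move to 4, which is L ⇒ W
n=13: the only move is to 12(W), a W ⇒ L
n=14: can move to 7, which is L ⇒ W
n=15: moves to 5(W), 10(W), 12(W), 14(W); every one is W ⇒ L
n=16: can move to 15, which is L ⇒ W
n=17: the only move is to 16(W), a W ⇒ L
n=18: can move to 9, which is L ⇒ W
n=19: the only move is to 18(W), a W ⇒ L
n=20: can move to 15, which is L ⇒ W
n=21: can move to 7, which is L ⇒ W
n=22: can move to 11, which is L ⇒ W
n=23: the only move is to 22(W), a W ⇒ L
n=24: can move to 23, which is L ⇒ W
n=25: moves to 20(W), 24(W); every one is W ⇒ L
n=26: can move to 13, which is L ⇒ W
n=27: can move to 9, which is L ⇒ W
n=28: moves to 14(W), 21(W), 24(W), 26(W), 27(W); every one is W ⇒ L
n=29: can move to 28, which is L ⇒ W
n=30: can move to 15, which is L ⇒ W
n=31: the only move is to 30(W), a W ⇒ L
n=32: can move to 28, which is L ⇒ W
Reading off the rows marked L gives the requested list; there are 14 such values of n.

0, 1, 4, 7, 9, 11, 13, 15, 17, 19, 23, 25, 28, 31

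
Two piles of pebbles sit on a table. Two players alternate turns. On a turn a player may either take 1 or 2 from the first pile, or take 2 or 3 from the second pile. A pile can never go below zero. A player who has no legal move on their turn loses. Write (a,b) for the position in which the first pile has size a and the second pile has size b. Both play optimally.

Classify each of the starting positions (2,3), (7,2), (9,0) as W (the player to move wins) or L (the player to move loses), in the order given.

Classify positions by backward induction: terminal positions (no move available) are L. From any other position, the mover wins iff some move reaches an L.
No move ever increases a pile, so every position that can arise here has a ≤ 9 and b ≤ 3; it is enough to label the cells with 0 ≤ a ≤ 9 and 0 ≤ b ≤ 3.
Every move lowers a or b (never raises either), so fill the grid row by row in increasing a, and left to right within a row: each cell's successors are then already labelled.
      b=0  b=1  b=2  b=3
a=0:    L    L    W    W
a=1:    W    W    L    L
a=2:    W    W    W    W
a=3:    L    L    W    W
a=4:    W    W    L    L
a=5:    W    W    W    W
a=6:    L    L    W    W
a=7:    W    W    L    L
a=8:    W    W    W    W
a=9:    L    L    W    W
Cells with no legal move (terminal, hence L): (0,0), (0,1).
The remaining L cells, each justified by listing all of its moves:
(1,2): only reaches (0,2)(W), (1,0)(W), all W → L
(1,3): only reaches (0,3)(W), (1,1)(W), (1,0)(W), all W → L
(3,0): only reaches (2,0)(W), (1,0)(W), all W → L
(3,1): only reaches (2,1)(W), (1,1)(W), all W → L
(4,2): only reaches (3,2)(W), (2,2)(W), (4,0)(W), all W → L
(4,3): only reaches (3,3)(W), (2,3)(W), (4,1)(W), (4,0)(W), all W → L
(6,0): only reaches (5,0)(W), (4,0)(W), all W → L
(6,1): only reaches (5,1)(W), (4,1)(W), all W → L
(7,2): only reaches (6,2)(W), (5,2)(W), (7,0)(W), all W → L
(7,3): only reaches (6,3)(W), (5,3)(W), (7,1)(W), (7,0)(W), all W → L
(9,0): only reaches (8,0)(W), (7,0)(W), all W → L
(9,1): only reaches (8,1)(W), (7,1)(W), all W → L
Every other cell has at least one move into one of the L cells above, so it is W.
(2,3): the move to (1,3) reaches an L cell, so W
(7,2): one of the L cells justified above, so L
(9,0): one of the L cells justified above, so L

(2,3): W, (7,2): L, (9,0): L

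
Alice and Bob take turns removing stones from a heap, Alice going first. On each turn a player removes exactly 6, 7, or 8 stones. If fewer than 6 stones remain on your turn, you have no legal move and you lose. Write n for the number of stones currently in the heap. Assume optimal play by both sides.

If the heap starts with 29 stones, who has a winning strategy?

Bob wins.

Build the W/L table. Terminal = L. A non-terminal position is W if it has a move to some L; otherwise it is L.
n=0: no move → L
n=1: no move → L
n=2: no move → L
n=3: no move → L
n=4: no move → L
n=5: no move → L
n=6: →0(L), so W
n=7: →1(L), so W
n=8: →2(L), so W
n=9: →3(L), so W
n=10: →4(L), so W
n=11: →5(L), so W
n=12: →5(L), so W
n=13: →5(L), so W
n=14: →8(W), 7(W), 6(W) — all W, so L
n=15: →9(W), 8(W), 7(W) — all W, so L
n=16: →10(W), 9(W), 8(W) — all W, so L
n=17: →11(W), 10(W), 9(W) — all W, so L
n=18: →12(W), 11(W), 10(W) — all W, so L
n=19: →13(W), 12(W), 11(W) — all W, so L
n=20: →14(L), so W
n=21: →15(L), so W
n=22: →16(L), so W
n=23: →17(L), so W
n=24: →18(L), so W
n=25: →19(L), so W
n=26: →19(L), so W
n=27: →19(L), so W
n=28: →22(W), 21(W), 20(W) — all W, so L
n=29: →23(W), 22(W), 21(W) — all W, so L
The starting position 29 is L: whatever Alice does, the opponent receives a W position.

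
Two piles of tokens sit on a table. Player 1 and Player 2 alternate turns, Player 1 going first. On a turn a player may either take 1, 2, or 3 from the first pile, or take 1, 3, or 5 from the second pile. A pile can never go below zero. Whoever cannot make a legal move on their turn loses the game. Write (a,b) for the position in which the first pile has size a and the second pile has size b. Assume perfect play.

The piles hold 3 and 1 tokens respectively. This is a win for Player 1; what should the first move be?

Move to (1,1).

Use the standard recursion: the mover loses at a terminal position; elsewhere, the mover wins exactly when some move hands the opponent an L position.
No move ever increases a pile, so every position that can arise here has a ≤ 3 and b ≤ 1; it is enough to label the cells with 0 ≤ a ≤ 3 and 0 ≤ b ≤ 1.
Every move lowers a or b (never raises either), so fill the grid row by row in increasing a, and left to right within a row: each cell's successors are then already labelled.
      b=0  b=1
a=0:    L    W
a=1:    W    L
a=2:    W    W
a=3:    W    W
Cells with no legal move (terminal, hence L): (0,0).
The remaining L cells, each justified by listing all of its moves:
(1,1): moves to (0,1)(W), (1,0)(W); every one is W ⇒ L
Every other cell has at least one move into one of the L cells above, so it is W.
From (3,1), the L positions reachable in one move are: (1,1).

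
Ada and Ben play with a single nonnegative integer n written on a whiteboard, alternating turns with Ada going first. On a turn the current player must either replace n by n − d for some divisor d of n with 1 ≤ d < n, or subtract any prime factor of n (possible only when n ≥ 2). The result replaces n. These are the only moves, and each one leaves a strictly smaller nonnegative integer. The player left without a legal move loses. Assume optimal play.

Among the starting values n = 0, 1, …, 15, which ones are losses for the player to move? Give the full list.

0, 1, 4, 9, 14

Use the standard recursion: the mover loses at a terminal position; elsewhere, the mover wins exactly when some move hands the opponent an L position.
n=0: no move → L
n=1: no move → L
n=2: can move to 0, which is L ⇒ W
n=3: can move to 0, which is L ⇒ W
n=4: moves to 2(W), 3(W); every one is W ⇒ L
n=5: can move to 0, which is L ⇒ W
n=6: can move to 4, which is L ⇒ W
n=7: can move to 0, which is L ⇒ W
n=8: can move to 4, which is L ⇒ W
n=9: moves to 6(W), 8(W); every one is W ⇒ L
n=10: can move to 9, which is L ⇒ W
n=11: can move to 0, which is L ⇒ W
n=12: can move to 9, which is L ⇒ W
n=13: can move to 0, which is L ⇒ W
n=14: moves to 7(W), 12(W), 13(W); every one is W ⇒ L
n=15: can move to 14, which is L ⇒ W
Reading off the rows marked L gives the requested list; there are 5 such values of n.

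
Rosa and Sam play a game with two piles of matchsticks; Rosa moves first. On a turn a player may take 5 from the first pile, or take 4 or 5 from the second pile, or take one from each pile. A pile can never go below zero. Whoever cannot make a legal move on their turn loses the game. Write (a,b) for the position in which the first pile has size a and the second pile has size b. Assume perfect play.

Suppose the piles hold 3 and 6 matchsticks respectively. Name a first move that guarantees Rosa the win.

Label each position W (a win for the player to move) or L (a loss). A position with no legal move is L; any other position is W exactly when some move reaches an L, and L when every move reaches a W.
No move ever increases a pile, so every position that can arise here has a ≤ 3 and b ≤ 6; it is enough to label the cells with 0 ≤ a ≤ 3 and 0 ≤ b ≤ 6.
Every move lowers a or b (never raises either), so fill the grid row by row in increasing a, and left to right within a row: each cell's successors are then already labelled.
      b=0  b=1  b=2  b=3  b=4  b=5  b=6
a=0:    L    L    L    L    W    W    W
a=1:    L    W    W    W    W    W    L
a=2:    L    W    L    L    W    W    W
a=3:    L    W    L    W    W    W    W
Cells with no legal move (terminal, hence L): (0,0), (0,1), (0,2), (0,3), (1,0), (2,0), (3,0).
The remaining L cells, each justified by listing all of its moves:
(1,6): L (options (1,2)(W), (1,1)(W), (0,5)(W) are all W)
(2,2): L (sole option (1,1)(W) is W)
(2,3): L (sole option (1,2)(W) is W)
(3,2): L (sole option (2,1)(W) is W)
Every other cell has at least one move into one of the L cells above, so it is W.
From (3,6), the L positions reachable in one move are: (3,2).

Move to (3,2).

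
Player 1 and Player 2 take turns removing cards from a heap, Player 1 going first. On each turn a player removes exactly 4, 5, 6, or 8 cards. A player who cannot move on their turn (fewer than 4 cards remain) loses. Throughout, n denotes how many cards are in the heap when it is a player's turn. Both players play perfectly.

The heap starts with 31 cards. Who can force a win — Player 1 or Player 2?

Player 1 wins.

Compute win/loss labels from the base case upward. A position with no move is L. Any other position is W if it can reach an L in one move, else L.
n=0: no move → L
n=1: no move → L
n=2: no move → L
n=3: no move → L
n=4: →0(L), so W
n=5: →1(L), so W
n=6: →2(L), so W
n=7: →3(L), so W
n=8: →3(L), so W
n=9: →3(L), so W
n=10: →2(L), so W
n=11: →3(L), so W
n=12: →8(W), 7(W), 6(W), 4(W) — all W, so L
n=13: →9(W), 8(W), 7(W), 5(W) — all W, so L
n=14: →10(W), 9(W), 8(W), 6(W) — all W, so L
n=15: →11(W), 10(W), 9(W), 7(W) — all W, so L
n=16: →12(L), so W
n=17: →13(L), so W
n=18: →14(L), so W
n=19: →15(L), so W
n=20: →15(L), so W
n=21: →15(L), so W
n=22: →14(L), so W
n=23: →15(L), so W
n=24: →20(W), 19(W), 18(W), 16(W) — all W, so L
n=25: →21(W), 20(W), 19(W), 17(W) — all W, so L
n=26: →22(W), 21(W), 20(W), 18(W) — all W, so L
n=27: →23(W), 22(W), 21(W), 19(W) — all W, so L
n=28: →24(L), so W
n=29: →25(L), so W
n=30: →26(L), so W
n=31: →27(L), so W
The starting position 31 is W: Player 1 should remove 4, leaving 27, handing over an L position.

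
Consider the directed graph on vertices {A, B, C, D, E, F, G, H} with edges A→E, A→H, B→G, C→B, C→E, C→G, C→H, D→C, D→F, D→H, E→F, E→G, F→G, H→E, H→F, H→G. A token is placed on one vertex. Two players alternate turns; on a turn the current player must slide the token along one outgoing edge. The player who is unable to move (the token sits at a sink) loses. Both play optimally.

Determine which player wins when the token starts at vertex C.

The first player wins.

Build the W/L table. Terminal = L. A non-terminal position is W if it has a move to some L; otherwise it is L.
Every edge goes from a vertex to one that appears earlier in the order G, B, F, E, H, C, A, D, so processing vertices in that order labels each vertex after all of its successors.
G: no outgoing edge → L
B: W (go to G, an L position)
F: W (go to G, an L position)
E: W (go to G, an L position)
H: W (go to G, an L position)
C: W (go to G, an L position)
A: L (options H(W), E(W) are all W)
D: L (options C(W), H(W), F(W) are all W)
From C the player to move can move to G, reaching an L position.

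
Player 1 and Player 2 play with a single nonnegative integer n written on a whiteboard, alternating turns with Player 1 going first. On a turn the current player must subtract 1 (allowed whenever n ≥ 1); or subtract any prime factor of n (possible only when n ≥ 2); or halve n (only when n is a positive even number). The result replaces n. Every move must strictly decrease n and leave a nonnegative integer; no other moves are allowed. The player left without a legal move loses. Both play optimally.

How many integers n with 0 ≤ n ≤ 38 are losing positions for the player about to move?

9

Classify positions by backward induction: terminal positions (no move available) are L. From any other position, the mover wins iff some move reaches an L.
n=0: no move → L
n=1: →0(L), so W
n=2: →0(L), so W
n=3: →0(L), so W
n=4: →2(W), 3(W) — all W, so L
n=5: →0(L), so W
n=6: →4(L), so W
n=7: →0(L), so W
n=8: →4(L), so W
n=9: →6(W), 8(W) — all W, so L
n=10: →9(L), so W
n=11: →0(L), so W
n=12: →9(L), so W
n=13: →0(L), so W
n=14: →7(W), 12(W), 13(W) — all W, so L
n=15: →14(L), so W
n=16: →14(L), so W
n=17: →0(L), so W
n=18: →9(L), so W
n=19: →0(L), so W
n=20: →10(W), 15(W), 18(W), 19(W) — all W, so L
n=21: →14(L), so W
n=22: →20(L), so W
n=23: →0(L), so W
n=24: →12(W), 21(W), 22(W), 23(W) — all W, so L
n=25: →20(L), so W
n=26: →24(L), so W
n=27: →24(L), so W
n=28: →14(L), so W
n=29: →0(L), so W
n=30: →15(W), 25(W), 27(W), 28(W), 29(W) — all W, so L
n=31: →0(L), so W
n=32: →30(L), so W
n=33: →30(L), so W
n=34: →17(W), 32(W), 33(W) — all W, so L
n=35: →30(L), so W
n=36: →34(L), so W
n=37: →0(L), so W
n=38: →19(W), 36(W), 37(W) — all W, so L
L entries with 0 ≤ n ≤ 38: n = 0, 4, 9, 14, 20, 24, 30, 34, 38; that makes 9.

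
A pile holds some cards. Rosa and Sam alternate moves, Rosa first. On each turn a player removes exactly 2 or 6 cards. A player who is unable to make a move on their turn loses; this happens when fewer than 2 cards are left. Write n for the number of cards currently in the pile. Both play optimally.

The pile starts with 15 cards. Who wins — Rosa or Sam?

Positions with no move are L. A position that does have a move is losing for the player to move precisely when every available move leads to a winning position for the opponent. Fill in the labels:
n=0: no move → L
n=1: no move → L
n=2: →0(L), so W
n=3: →1(L), so W
n=4: →2(W) only, which is W, so L
n=5: →3(W) only, which is W, so L
n=6: →4(L), so W
n=7: →5(L), so W
n=8: →6(W), 2(W) — all W, so L
n=9: →7(W), 3(W) — all W, so L
n=10: →8(L), so W
n=11: →9(L), so W
n=12: →10(W), 6(W) — all W, so L
n=13: →11(W), 7(W) — all W, so L
n=14: →12(L), so W
n=15: →13(L), so W
The starting position 15 is W: Rosa should remove 2, leaving 13, handing over an L position.

Rosa wins.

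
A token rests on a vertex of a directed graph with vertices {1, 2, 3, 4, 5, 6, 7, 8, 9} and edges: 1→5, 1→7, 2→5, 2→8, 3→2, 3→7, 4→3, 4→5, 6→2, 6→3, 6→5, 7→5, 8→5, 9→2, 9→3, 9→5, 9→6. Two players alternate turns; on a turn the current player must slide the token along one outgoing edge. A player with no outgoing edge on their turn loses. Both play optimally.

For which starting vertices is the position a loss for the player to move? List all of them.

3, 5

Classify positions by backward induction: terminal positions (no move available) are L. From any other position, the mover wins iff some move reaches an L.
Every edge goes from a vertex to one that appears earlier in the order 5, 7, 8, 2, 3, 6, 4, 9, 1, so processing vertices in that order labels each vertex after all of its successors.
5: no outgoing edge → L
7: reaches L-position 5 → W
8: reaches L-position 5 → W
2: reaches L-position 5 → W
3: only reaches 2(W), 7(W), all W → L
6: reaches L-position 3 → W
4: reaches L-position 3 → W
9: reaches L-position 3 → W
1: reaches L-position 5 → W
The losing starting vertices are exactly the entries labelled L in this table (2 of them).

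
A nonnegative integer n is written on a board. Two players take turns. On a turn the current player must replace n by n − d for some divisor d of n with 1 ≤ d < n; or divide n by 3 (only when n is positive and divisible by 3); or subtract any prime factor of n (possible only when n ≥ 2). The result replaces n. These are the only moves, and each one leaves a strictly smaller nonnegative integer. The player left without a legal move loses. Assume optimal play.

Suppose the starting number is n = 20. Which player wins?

Label each position W (a win for the player to move) or L (a loss). A position with no legal move is L; any other position is W exactly when some move reaches an L, and L when every move reaches a W.
n=0: no move → L
n=1: no move → L
n=2: can move to 0, which is L ⇒ W
n=3: can move to 0, which is L ⇒ W
n=4: moves to 2(W), 3(W); every one is W ⇒ L
n=5: can move to 0, which is L ⇒ W
n=6: can move to 4, which is L ⇒ W
n=7: can move to 0, which is L ⇒ W
n=8: can move to 4, which is L ⇒ W
n=9: moves to 3(W), 6(W), 8(W); every one is W ⇒ L
n=10: can move to 9, which is L ⇒ W
n=11: can move to 0, which is L ⇒ W
n=12: can move to 4, which is L ⇒ W
n=13: can move to 0, which is L ⇒ W
n=14: moves to 7(W), 12(W), 13(W); every one is W ⇒ L
n=15: can move to 14, which is L ⇒ W
n=16: can move to 14, which is L ⇒ W
n=17: can move to 0, which is L ⇒ W
n=18: can move to 9, which is L ⇒ W
n=19: can move to 0, which is L ⇒ W
n=20: moves to 10(W), 15(W), 16(W), 18(W), 19(W); every one is W ⇒ L
The starting position 20 is L: whatever the player to move does, the opponent receives a W position.

The second player wins.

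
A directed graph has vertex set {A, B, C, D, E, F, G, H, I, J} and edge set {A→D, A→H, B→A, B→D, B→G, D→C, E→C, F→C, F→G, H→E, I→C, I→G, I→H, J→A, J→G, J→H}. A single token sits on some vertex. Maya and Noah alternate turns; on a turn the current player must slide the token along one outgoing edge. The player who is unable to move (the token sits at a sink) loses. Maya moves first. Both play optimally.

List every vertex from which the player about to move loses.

Classify positions by backward induction: terminal positions (no move available) are L. From any other position, the mover wins iff some move reaches an L.
Every edge goes from a vertex to one that appears earlier in the order G, C, F, D, E, H, I, A, B, J, so processing vertices in that order labels each vertex after all of its successors.
G: no outgoing edge → L
C: no outgoing edge → L
F: can move to C, which is L ⇒ W
D: can move to C, which is L ⇒ W
E: can move to C, which is L ⇒ W
H: the only move is to E(W), a W ⇒ L
I: can move to H, which is L ⇒ W
A: can move to H, which is L ⇒ W
B: can move to G, which is L ⇒ W
J: can move to H, which is L ⇒ W
The losing starting vertices are exactly the entries labelled L in this table (3 of them).

C, G, H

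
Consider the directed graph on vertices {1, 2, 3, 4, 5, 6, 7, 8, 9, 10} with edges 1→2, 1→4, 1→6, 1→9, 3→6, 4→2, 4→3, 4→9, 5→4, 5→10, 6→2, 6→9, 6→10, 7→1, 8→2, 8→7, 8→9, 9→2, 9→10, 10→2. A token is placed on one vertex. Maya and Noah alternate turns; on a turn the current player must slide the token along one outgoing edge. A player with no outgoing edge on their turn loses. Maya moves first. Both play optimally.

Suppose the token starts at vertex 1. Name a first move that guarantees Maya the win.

Move to 2.

Label each position W (a win for the player to move) or L (a loss). A position with no legal move is L; any other position is W exactly when some move reaches an L, and L when every move reaches a W.
Every edge goes from a vertex to one that appears earlier in the order 2, 10, 9, 6, 3, 4, 1, 7, 8, 5, so processing vertices in that order labels each vertex after all of its successors.
2: no outgoing edge → L
10: reaches L-position 2 → W
9: reaches L-position 2 → W
6: reaches L-position 2 → W
3: only reaches 6(W), which is W → L
4: reaches L-position 3 → W
1: reaches L-position 2 → W
7: only reaches 1(W), which is W → L
8: reaches L-position 7 → W
5: only reaches 4(W), 10(W), all W → L
From 1, the L positions reachable in one move are: 2.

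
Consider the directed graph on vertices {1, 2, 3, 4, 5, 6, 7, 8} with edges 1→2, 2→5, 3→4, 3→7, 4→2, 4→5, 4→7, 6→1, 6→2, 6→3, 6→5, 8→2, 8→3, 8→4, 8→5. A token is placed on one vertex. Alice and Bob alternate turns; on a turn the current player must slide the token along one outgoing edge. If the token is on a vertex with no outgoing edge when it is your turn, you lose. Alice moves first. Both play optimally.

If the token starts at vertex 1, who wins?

Label each position W (a win for the player to move) or L (a loss). A position with no legal move is L; any other position is W exactly when some move reaches an L, and L when every move reaches a W.
Every edge goes from a vertex to one that appears earlier in the order 5, 7, 2, 1, 4, 3, 8, 6, so processing vertices in that order labels each vertex after all of its successors.
5: no outgoing edge → L
7: no outgoing edge → L
2: W (go to 5, an L position)
1: L (sole option 2(W) is W)
4: W (go to 7, an L position)
3: W (go to 7, an L position)
8: W (go to 5, an L position)
6: W (go to 1, an L position)
The starting position 1 is L: whatever Alice does, the opponent receives a W position.

Bob wins.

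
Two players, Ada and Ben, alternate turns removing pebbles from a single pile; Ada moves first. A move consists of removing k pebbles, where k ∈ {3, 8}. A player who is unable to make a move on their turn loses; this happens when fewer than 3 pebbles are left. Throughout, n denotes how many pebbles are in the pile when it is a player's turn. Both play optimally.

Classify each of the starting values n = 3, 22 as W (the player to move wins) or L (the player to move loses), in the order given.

Build the W/L table. Terminal = L. A non-terminal position is W if it has a move to some L; otherwise it is L.
n=0: no move → L
n=1: no move → L
n=2: no move → L
n=3: W (go to 0, an L position)
n=4: W (go to 1, an L position)
n=5: W (go to 2, an L position)
n=6: L (sole option 3(W) is W)
n=7: L (sole option 4(W) is W)
n=8: W (go to 0, an L position)
n=9: W (go to 6, an L position)
n=10: W (go to 7, an L position)
n=11: L (options 8(W), 3(W) are all W)
n=12: L (options 9(W), 4(W) are all W)
n=13: L (options 10(W), 5(W) are all W)
n=14: W (go to 11, an L position)
n=15: W (go to 12, an L position)
n=16: W (go to 13, an L position)
n=17: L (options 14(W), 9(W) are all W)
n=18: L (options 15(W), 10(W) are all W)
n=19: W (go to 11, an L position)
n=20: W (go to 17, an L position)
n=21: W (go to 18, an L position)
n=22: L (options 19(W), 14(W) are all W)

3: W, 22: L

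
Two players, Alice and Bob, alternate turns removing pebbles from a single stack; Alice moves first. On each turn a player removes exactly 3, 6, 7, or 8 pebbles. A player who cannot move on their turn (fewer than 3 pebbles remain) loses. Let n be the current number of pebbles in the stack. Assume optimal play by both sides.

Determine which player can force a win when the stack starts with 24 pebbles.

Use the standard recursion: the mover loses at a terminal position; elsewhere, the mover wins exactly when some move hands the opponent an L position.
n=0: no move → L
n=1: no move → L
n=2: no move → L
n=3: W (go to 0, an L position)
n=4: W (go to 1, an L position)
n=5: W (go to 2, an L position)
n=6: W (go to 0, an L position)
n=7: W (go to 1, an L position)
n=8: W (go to 2, an L position)
n=9: W (go to 2, an L position)
n=10: W (go to 2, an L position)
n=11: L (options 8(W), 5(W), 4(W), 3(W) are all W)
n=12: L (options 9(W), 6(W), 5(W), 4(W) are all W)
n=13: L (options 10(W), 7(W), 6(W), 5(W) are all W)
n=14: W (go to 11, an L position)
n=15: W (go to 12, an L position)
n=16: W (go to 13, an L position)
n=17: W (go to 11, an L position)
n=18: W (go to 12, an L position)
n=19: W (go to 13, an L position)
n=20: W (go to 13, an L position)
n=21: W (go to 13, an L position)
n=22: L (options 19(W), 16(W), 15(W), 14(W) are all W)
n=23: L (options 20(W), 17(W), 16(W), 15(W) are all W)
n=24: L (options 21(W), 18(W), 17(W), 16(W) are all W)
The starting position 24 is L: whatever Alice does, the opponent receives a W position.

Bob wins.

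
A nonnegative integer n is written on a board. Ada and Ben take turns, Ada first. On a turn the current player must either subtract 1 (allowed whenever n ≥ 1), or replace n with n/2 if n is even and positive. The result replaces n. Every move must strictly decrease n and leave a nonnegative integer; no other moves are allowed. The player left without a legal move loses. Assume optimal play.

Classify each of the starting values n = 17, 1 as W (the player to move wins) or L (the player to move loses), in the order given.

Label each position W (a win for the player to move) or L (a loss). A position with no legal move is L; any other position is W exactly when some move reaches an L, and L when every move reaches a W.
n=0: no move → L
n=1: reaches L-position 0 → W
n=2: only reaches 1(W), which is W → L
n=3: reaches L-position 2 → W
n=4: reaches L-position 2 → W
n=5: only reaches 4(W), which is W → L
n=6: reaches L-position 5 → W
n=7: only reaches 6(W), which is W → L
n=8: reaches L-position 7 → W
n=9: only reaches 8(W), which is W → L
n=10: reaches L-position 5 → W
n=11: only reaches 10(W), which is W → L
n=12: reaches L-position 11 → W
n=13: only reaches 12(W), which is W → L
n=14: reaches L-position 7 → W
n=15: only reaches 14(W), which is W → L
n=16: reaches L-position 15 → W
n=17: only reaches 16(W), which is W → L

17: L, 1: W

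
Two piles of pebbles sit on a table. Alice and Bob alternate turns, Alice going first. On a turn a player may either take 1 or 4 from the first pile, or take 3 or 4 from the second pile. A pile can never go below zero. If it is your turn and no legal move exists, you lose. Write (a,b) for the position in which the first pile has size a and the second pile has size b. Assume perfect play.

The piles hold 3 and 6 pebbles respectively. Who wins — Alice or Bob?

Work bottom-up. With no move the player to move loses. Otherwise the position is W if at least one move leads to an L position for the opponent, and L if every move leads to a W.
No move ever increases a pile, so every position that can arise here has a ≤ 3 and b ≤ 6; it is enough to label the cells with 0 ≤ a ≤ 3 and 0 ≤ b ≤ 6.
Every move lowers a or b (never raises either), so fill the grid row by row in increasing a, and left to right within a row: each cell's successors are then already labelled.
      b=0  b=1  b=2  b=3  b=4  b=5  b=6
a=0:    L    L    L    W    W    W    W
a=1:    W    W    W    L    L    L    W
a=2:    L    L    L    W    W    W    W
a=3:    W    W    W    L    L    L    W
Cells with no legal move (terminal, hence L): (0,0), (0,1), (0,2).
The remaining L cells, each justified by listing all of its moves:
(1,3): →(0,3)(W), (1,0)(W) — all W, so L
(1,4): →(0,4)(W), (1,1)(W), (1,0)(W) — all W, so L
(1,5): →(0,5)(W), (1,2)(W), (1,1)(W) — all W, so L
(2,0): →(1,0)(W) only, which is W, so L
(2,1): →(1,1)(W) only, which is W, so L
(2,2): →(1,2)(W) only, which is W, so L
(3,3): →(2,3)(W), (3,0)(W) — all W, so L
(3,4): →(2,4)(W), (3,1)(W), (3,0)(W) — all W, so L
(3,5): →(2,5)(W), (3,2)(W), (3,1)(W) — all W, so L
Every other cell has at least one move into one of the L cells above, so it is W.
The starting position (3,6) is W: Alice should move to (3,3), handing over an L position.

Alice wins.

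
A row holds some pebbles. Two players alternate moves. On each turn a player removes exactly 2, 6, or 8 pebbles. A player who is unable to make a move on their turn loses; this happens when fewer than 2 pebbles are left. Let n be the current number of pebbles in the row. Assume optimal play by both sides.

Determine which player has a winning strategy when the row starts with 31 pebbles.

Classify positions by backward induction: terminal positions (no move available) are L. From any other position, the mover wins iff some move reaches an L.
n=0: no move → L
n=1: no move → L
n=2: reaches L-position 0 → W
n=3: reaches L-position 1 → W
n=4: only reaches 2(W), which is W → L
n=5: only reaches 3(W), which is W → L
n=6: reaches L-position 4 → W
n=7: reaches L-position 5 → W
n=8: reaches L-position 0 → W
n=9: reaches L-position 1 → W
n=10: reaches L-position 4 → W
n=11: reaches L-position 5 → W
n=12: reaches L-position 4 → W
n=13: reaches L-position 5 → W
n=14: only reaches 12(W), 8(W), 6(W), all W → L
n=15: only reaches 13(W), 9(W), 7(W), all W → L
n=16: reaches L-position 14 → W
n=17: reaches L-position 15 → W
n=18: only reaches 16(W), 12(W), 10(W), all W → L
n=19: only reaches 17(W), 13(W), 11(W), all W → L
n=20: reaches L-position 18 → W
n=21: reaches L-position 19 → W
n=22: reaches L-position 14 → W
n=23: reaches L-position 15 → W
n=24: reaches L-position 18 → W
n=25: reaches L-position 19 → W
n=26: reaches L-position 18 → W
n=27: reaches L-position 19 → W
n=28: only reaches 26(W), 22(W), 20(W), all W → L
n=29: only reaches 27(W), 23(W), 21(W), all W → L
n=30: reaches L-position 28 → W
n=31: reaches L-position 29 → W
The starting position 31 is W: the player to move should remove 2, leaving 29, handing over an L position.

The first player wins.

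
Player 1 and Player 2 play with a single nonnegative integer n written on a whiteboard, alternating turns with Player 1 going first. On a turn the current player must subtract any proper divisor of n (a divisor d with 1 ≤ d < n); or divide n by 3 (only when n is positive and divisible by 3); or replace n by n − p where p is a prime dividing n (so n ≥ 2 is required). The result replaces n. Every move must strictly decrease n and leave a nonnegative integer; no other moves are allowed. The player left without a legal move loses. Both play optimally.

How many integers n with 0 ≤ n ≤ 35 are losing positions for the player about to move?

9

Build the W/L table. Terminal = L. A non-terminal position is W if it has a move to some L; otherwise it is L.
n=0: no move → L
n=1: no move → L
n=2: can move to 0, which is L ⇒ W
n=3: can move to 0, which is L ⇒ W
n=4: moves to 2(W), 3(W); every one is W ⇒ L
n=5: can move to 0, which is L ⇒ W
n=6: can move to 4, which is L ⇒ W
n=7: can move to 0, which is L ⇒ W
n=8: can move to 4, which is L ⇒ W
n=9: moves to 3(W), 6(W), 8(W); every one is W ⇒ L
n=10: can move to 9, which is L ⇒ W
n=11: can move to 0, which is L ⇒ W
n=12: can move to 4, which is L ⇒ W
n=13: can move to 0, which is L ⇒ W
n=14: moves to 7(W), 12(W), 13(W); every one is W ⇒ L
n=15: can move to 14, which is L ⇒ W
n=16: can move to 14, which is L ⇒ W
n=17: can move to 0, which is L ⇒ W
n=18: can move to 9, which is L ⇒ W
n=19: can move to 0, which is L ⇒ W
n=20: moves to 10(W), 15(W), 16(W), 18(W), 19(W); every one is W ⇒ L
n=21: can move to 14, which is L ⇒ W
n=22: can move to 20, which is L ⇒ W
n=23: can move to 0, which is L ⇒ W
n=24: can move to 20, which is L ⇒ W
n=25: can move to 20, which is L ⇒ W
n=26: moves to 13(W), 24(W), 25(W); every one is W ⇒ L
n=27: can move to 9, which is L ⇒ W
n=28: can move to 14, which is L ⇒ W
n=29: can move to 0, which is L ⇒ W
n=30: can move to 20, which is L ⇒ W
n=31: can move to 0, which is L ⇒ W
n=32: moves to 16(W), 24(W), 28(W), 30(W), 31(W); every one is W ⇒ L
n=33: can move to 32, which is L ⇒ W
n=34: can move to 32, which is L ⇒ W
n=35: moves to 28(W), 30(W), 34(W); every one is W ⇒ L
L entries with 0 ≤ n ≤ 35: n = 0, 1, 4, 9, 14, 20, 26, 32, 35; that makes 9.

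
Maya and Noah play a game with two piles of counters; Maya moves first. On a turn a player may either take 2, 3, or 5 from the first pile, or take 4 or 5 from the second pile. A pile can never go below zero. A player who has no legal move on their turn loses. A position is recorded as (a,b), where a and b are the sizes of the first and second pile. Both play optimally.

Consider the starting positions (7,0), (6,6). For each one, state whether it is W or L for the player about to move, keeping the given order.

(7,0): L, (6,6): W

Classify positions by backward induction: terminal positions (no move available) are L. From any other position, the mover wins iff some move reaches an L.
No move ever increases a pile, so every position that can arise here has a ≤ 7 and b ≤ 6; it is enough to label the cells with 0 ≤ a ≤ 7 and 0 ≤ b ≤ 6.
Every move lowers a or b (never raises either), so fill the grid row by row in increasing a, and left to right within a row: each cell's successors are then already labelled.
      b=0  b=1  b=2  b=3  b=4  b=5  b=6
a=0:    L    L    L    L    W    W    W
a=1:    L    L    L    L    W    W    W
a=2:    W    W    W    W    L    L    L
a=3:    W    W    W    W    L    L    L
a=4:    W    W    W    W    W    W    W
a=5:    W    W    W    W    W    W    W
a=6:    W    W    W    W    W    W    W
a=7:    L    L    L    L    W    W    W
Cells with no legal move (terminal, hence L): (0,0), (0,1), (0,2), (0,3), (1,0), (1,1), (1,2), (1,3).
The remaining L cells, each justified by listing all of its moves:
(2,4): only reaches (0,4)(W), (2,0)(W), all W → L
(2,5): only reaches (0,5)(W), (2,1)(W), (2,0)(W), all W → L
(2,6): only reaches (0,6)(W), (2,2)(W), (2,1)(W), all W → L
(3,4): only reaches (1,4)(W), (0,4)(W), (3,0)(W), all W → L
(3,5): only reaches (1,5)(W), (0,5)(W), (3,1)(W), (3,0)(W), all W → L
(3,6): only reaches (1,6)(W), (0,6)(W), (3,2)(W), (3,1)(W), all W → L
(7,0): only reaches (5,0)(W), (4,0)(W), (2,0)(W), all W → L
(7,1): only reaches (5,1)(W), (4,1)(W), (2,1)(W), all W → L
(7,2): only reaches (5,2)(W), (4,2)(W), (2,2)(W), all W → L
(7,3): only reaches (5,3)(W), (4,3)(W), (2,3)(W), all W → L
Every other cell has at least one move into one of the L cells above, so it is W.
(7,0): one of the L cells justified above, so L
(6,6): the move to (3,6) reaches an L cell, so W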